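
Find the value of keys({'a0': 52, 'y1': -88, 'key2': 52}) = ['a0', 'y1', 'key2']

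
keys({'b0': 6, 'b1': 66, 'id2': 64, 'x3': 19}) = ['b0', 'b1', 'id2', 'x3']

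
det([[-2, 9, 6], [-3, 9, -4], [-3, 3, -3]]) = (1)*(-2)*det([[9, -4], [3, -3]]) + (-1)*(9)*det([[-3, -4], [-3, -3]]) + (1)*(6)*det([[-3, 9], [-3, 3]])
= 30 + 27 + 108
= 165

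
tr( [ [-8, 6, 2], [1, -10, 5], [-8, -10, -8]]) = diagonal: (-8) + (-10) + (-8)
= -26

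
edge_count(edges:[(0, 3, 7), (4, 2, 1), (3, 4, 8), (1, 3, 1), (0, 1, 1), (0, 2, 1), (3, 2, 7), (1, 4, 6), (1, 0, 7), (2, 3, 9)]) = 10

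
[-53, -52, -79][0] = -53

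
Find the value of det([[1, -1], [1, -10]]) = (1)*(-10) - (-1)*(1)
= -9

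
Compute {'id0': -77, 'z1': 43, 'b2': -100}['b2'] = -100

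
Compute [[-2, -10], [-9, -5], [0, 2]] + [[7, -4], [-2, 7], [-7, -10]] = [[5, -14], [-11, 2], [-7, -8]]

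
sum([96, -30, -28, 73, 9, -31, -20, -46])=96 + (-30) + (-28) + 73 + 9 + (-31) + (-20) + (-46)
= 23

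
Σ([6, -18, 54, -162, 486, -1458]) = -1092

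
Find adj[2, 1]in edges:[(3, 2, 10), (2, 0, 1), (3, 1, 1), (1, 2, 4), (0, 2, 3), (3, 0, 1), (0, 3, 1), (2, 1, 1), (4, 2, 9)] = 1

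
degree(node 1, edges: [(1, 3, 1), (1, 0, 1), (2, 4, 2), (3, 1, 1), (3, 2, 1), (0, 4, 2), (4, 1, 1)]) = 4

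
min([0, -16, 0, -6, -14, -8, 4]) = -16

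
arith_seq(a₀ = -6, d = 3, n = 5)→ a_0 = -6 + 0*3 = -6
a_1 = -6 + 1*3 = -3
a_2 = -6 + 2*3 = 0
...
= [-6, -3, 0, 3, 6]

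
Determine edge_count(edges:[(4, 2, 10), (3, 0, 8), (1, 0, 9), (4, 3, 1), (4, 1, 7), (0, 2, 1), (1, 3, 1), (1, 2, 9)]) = 8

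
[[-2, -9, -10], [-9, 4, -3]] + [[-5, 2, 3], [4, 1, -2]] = [[-7, -7, -7], [-5, 5, -5]]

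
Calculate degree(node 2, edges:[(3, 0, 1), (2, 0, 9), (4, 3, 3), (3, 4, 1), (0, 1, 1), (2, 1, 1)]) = 2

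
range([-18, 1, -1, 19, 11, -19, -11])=38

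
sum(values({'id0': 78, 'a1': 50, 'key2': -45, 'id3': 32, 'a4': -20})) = 95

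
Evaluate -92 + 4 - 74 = -162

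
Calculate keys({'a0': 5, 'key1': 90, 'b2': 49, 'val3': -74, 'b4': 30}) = ['a0', 'key1', 'b2', 'val3', 'b4']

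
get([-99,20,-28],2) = -28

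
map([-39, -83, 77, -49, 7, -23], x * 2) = [-78, -166, 154, -98, 14, -46]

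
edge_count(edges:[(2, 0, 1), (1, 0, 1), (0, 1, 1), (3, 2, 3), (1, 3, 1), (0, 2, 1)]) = 6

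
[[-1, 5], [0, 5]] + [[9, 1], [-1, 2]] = [[8, 6], [-1, 7]]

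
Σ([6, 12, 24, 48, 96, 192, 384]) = 762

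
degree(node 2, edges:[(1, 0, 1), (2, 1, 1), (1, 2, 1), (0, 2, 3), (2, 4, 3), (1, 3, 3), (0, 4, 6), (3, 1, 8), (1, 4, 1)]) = 4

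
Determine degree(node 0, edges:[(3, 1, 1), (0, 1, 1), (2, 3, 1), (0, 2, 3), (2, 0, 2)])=3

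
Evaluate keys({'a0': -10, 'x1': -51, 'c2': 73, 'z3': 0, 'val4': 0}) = ['a0', 'x1', 'c2', 'z3', 'val4']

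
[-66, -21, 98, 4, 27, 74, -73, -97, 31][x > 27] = keep x where x > 27: -66✗, -21✗, 98✓, 4✗, 27✗, 74✓, -73✗, -97✗, 31✓
= [98, 74, 31]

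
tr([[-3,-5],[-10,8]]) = 5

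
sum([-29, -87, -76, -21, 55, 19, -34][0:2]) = -116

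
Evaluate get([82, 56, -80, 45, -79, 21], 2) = -80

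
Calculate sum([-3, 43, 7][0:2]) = 40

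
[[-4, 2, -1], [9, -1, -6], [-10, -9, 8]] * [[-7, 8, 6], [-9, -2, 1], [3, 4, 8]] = [[7, -40, -30], [-72, 50, 5], [175, -30, -5]]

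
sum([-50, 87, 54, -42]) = (-50) + 87 + 54 + (-42)
= 49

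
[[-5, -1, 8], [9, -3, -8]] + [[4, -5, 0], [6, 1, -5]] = [[-1, -6, 8], [15, -2, -13]]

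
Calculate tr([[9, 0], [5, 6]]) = diagonal: 9 + 6
= 15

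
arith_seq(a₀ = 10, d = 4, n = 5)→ [10, 14, 18, 22, 26]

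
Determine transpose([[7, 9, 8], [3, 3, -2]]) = [[7, 3], [9, 3], [8, -2]]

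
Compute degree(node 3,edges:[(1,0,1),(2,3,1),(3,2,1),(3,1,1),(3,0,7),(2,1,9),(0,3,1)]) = incident: (2,3), (3,2), (3,1), (3,0), (0,3)
= 5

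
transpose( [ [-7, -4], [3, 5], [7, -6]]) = [[-7, 3, 7], [-4, 5, -6]]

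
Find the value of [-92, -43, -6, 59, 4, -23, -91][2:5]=[-6, 59, 4]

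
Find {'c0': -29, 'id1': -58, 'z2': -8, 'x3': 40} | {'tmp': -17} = {'c0': -29, 'id1': -58, 'z2': -8, 'x3': 40, 'tmp': -17}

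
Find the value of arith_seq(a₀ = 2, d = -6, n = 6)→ a_0 = 2 + 0*-6 = 2
a_1 = 2 + 1*-6 = -4
a_2 = 2 + 2*-6 = -10
...
= [2, -4, -10, -16, -22, -28]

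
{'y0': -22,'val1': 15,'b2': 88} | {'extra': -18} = {'y0': -22, 'val1': 15, 'b2': 88, 'extra': -18}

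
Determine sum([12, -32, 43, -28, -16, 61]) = 40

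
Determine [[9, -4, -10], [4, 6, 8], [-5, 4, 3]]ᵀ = [[9, 4, -5], [-4, 6, 4], [-10, 8, 3]]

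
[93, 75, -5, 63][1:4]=[75, -5, 63]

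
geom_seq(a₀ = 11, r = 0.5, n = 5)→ a_0 = 11*0.5^0 = 11.0
a_1 = 11*0.5^1 = 5.5
a_2 = 11*0.5^2 = 2.75
...
= [11.0, 5.5, 2.75, 1.375, 0.6875]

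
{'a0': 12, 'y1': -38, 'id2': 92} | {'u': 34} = {'a0': 12, 'y1': -38, 'id2': 92, 'u': 34}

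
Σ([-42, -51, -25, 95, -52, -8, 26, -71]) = -128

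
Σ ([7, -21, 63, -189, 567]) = 427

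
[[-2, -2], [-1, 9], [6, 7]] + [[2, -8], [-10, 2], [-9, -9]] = [[0, -10], [-11, 11], [-3, -2]]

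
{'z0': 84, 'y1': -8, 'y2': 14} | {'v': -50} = {'z0': 84, 'y1': -8, 'y2': 14, 'v': -50}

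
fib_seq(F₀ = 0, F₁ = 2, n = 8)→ [0, 2, 2, 4, 6, 10, 16, 26]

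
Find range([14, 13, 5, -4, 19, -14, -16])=35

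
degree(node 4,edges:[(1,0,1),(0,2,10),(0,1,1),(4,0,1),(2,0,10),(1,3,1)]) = 1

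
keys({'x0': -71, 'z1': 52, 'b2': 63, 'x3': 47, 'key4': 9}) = ['x0', 'z1', 'b2', 'x3', 'key4']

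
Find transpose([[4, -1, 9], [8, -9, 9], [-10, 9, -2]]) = [[4, 8, -10], [-1, -9, 9], [9, 9, -2]]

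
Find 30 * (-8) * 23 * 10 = -55200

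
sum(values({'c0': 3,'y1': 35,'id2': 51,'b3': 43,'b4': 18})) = 150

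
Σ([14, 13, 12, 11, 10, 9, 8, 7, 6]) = 14 + 13 + 12 + 11 + 10 + 9 + 8 + 7 + 6
= 90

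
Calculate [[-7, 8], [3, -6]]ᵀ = [[-7, 3], [8, -6]]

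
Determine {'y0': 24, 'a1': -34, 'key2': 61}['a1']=-34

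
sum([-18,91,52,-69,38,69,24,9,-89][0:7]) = slice → [-18, 91, 52, -69, 38, 69, 24]
(-18) + 91 + 52 + (-69) + 38 + 69 + 24
= 187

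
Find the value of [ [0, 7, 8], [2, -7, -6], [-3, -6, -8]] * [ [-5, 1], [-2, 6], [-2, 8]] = [[-30, 106], [16, -88], [43, -103]]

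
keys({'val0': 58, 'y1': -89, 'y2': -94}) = ['val0', 'y1', 'y2']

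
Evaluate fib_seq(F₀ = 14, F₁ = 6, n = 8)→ F_2 = F_1 + F_0 = 20
F_3 = F_2 + F_1 = 26
F_4 = F_3 + F_2 = 46
...
= [14, 6, 20, 26, 46, 72, 118, 190]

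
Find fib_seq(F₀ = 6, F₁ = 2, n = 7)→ F_2 = F_1 + F_0 = 8
F_3 = F_2 + F_1 = 10
F_4 = F_3 + F_2 = 18
...
= [6, 2, 8, 10, 18, 28, 46]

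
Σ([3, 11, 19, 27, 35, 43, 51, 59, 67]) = 3 + 11 + 19 + 27 + 35 + 43 + 51 + 59 + 67
= 315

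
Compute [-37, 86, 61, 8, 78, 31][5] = 31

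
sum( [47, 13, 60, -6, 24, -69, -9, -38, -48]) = 47 + 13 + 60 + (-6) + 24 + (-69) + (-9) + (-38) + (-48)
= -26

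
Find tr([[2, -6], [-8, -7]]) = -5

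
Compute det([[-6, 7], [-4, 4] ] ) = (-6)*(4) - (7)*(-4)
= 4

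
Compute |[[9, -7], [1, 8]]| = (9)*(8) - (-7)*(1)
= 79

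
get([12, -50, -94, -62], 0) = 12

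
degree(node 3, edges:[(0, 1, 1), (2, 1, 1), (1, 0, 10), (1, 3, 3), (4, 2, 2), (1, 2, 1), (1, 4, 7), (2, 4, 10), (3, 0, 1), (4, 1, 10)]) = 2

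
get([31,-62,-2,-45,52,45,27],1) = -62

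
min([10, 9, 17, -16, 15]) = -16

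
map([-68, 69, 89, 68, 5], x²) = (-68)²=4624, (69)²=4761, (89)²=7921, (68)²=4624, (5)²=25
= [4624, 4761, 7921, 4624, 25]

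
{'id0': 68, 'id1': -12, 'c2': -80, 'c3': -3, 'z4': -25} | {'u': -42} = {'id0': 68, 'id1': -12, 'c2': -80, 'c3': -3, 'z4': -25, 'u': -42}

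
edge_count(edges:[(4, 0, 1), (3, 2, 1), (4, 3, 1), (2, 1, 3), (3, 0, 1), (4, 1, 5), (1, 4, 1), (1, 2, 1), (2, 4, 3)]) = 9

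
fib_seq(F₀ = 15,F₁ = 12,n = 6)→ F_2 = F_1 + F_0 = 27
F_3 = F_2 + F_1 = 39
F_4 = F_3 + F_2 = 66
...
= [15, 12, 27, 39, 66, 105]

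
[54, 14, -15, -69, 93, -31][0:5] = [54, 14, -15, -69, 93]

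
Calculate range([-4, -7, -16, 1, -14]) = 17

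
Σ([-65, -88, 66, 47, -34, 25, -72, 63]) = (-65) + (-88) + 66 + 47 + (-34) + 25 + (-72) + 63
= -58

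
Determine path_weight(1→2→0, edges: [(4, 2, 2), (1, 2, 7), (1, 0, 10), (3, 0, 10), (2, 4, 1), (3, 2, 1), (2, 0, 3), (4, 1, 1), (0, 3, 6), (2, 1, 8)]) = w(1→2)=7 + w(2→0)=3
= 10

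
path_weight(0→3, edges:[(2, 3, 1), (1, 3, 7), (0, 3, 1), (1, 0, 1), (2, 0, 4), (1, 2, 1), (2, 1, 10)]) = w(0→3)=1
= 1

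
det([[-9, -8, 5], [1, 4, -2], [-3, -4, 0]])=64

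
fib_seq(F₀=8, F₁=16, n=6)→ [8, 16, 24, 40, 64, 104]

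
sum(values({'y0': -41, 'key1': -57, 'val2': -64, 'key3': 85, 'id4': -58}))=(-41) + (-57) + (-64) + 85 + (-58)
= -135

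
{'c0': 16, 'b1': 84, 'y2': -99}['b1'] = 84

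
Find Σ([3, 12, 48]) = 3 + 12 + 48
= 63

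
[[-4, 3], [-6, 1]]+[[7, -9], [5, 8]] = [[3, -6], [-1, 9]]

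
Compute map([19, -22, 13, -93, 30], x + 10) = 19+10=29, -22+10=-12, 13+10=23, -93+10=-83, 30+10=40
= [29, -12, 23, -83, 40]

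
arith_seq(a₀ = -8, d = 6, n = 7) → a_0 = -8 + 0*6 = -8
a_1 = -8 + 1*6 = -2
a_2 = -8 + 2*6 = 4
...
= [-8, -2, 4, 10, 16, 22, 28]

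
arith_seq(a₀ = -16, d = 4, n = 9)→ [-16, -12, -8, -4, 0, 4, 8, 12, 16]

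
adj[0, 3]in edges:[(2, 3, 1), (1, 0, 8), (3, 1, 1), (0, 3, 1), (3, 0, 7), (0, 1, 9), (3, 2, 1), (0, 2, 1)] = 1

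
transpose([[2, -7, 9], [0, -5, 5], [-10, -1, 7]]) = [[2, 0, -10], [-7, -5, -1], [9, 5, 7]]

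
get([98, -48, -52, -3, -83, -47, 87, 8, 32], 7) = 8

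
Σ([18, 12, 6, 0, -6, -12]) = 18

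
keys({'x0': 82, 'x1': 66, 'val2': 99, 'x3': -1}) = ['x0', 'x1', 'val2', 'x3']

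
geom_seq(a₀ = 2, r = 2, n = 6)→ a_0 = 2*2^0 = 2
a_1 = 2*2^1 = 4
a_2 = 2*2^2 = 8
...
= [2, 4, 8, 16, 32, 64]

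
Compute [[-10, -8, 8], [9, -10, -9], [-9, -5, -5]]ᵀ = [[-10, 9, -9], [-8, -10, -5], [8, -9, -5]]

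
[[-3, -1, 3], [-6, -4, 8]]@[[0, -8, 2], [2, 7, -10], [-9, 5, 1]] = C[0][0] = (-3)*(0) + (-1)*(2) + (3)*(-9) = -29
C[0][1] = (-3)*(-8) + (-1)*(7) + (3)*(5) = 32
C[0][2] = (-3)*(2) + (-1)*(-10) + (3)*(1) = 7
C[1][0] = (-6)*(0) + (-4)*(2) + (8)*(-9) = -80
C[1][1] = (-6)*(-8) + (-4)*(7) + (8)*(5) = 60
C[1][2] = (-6)*(2) + (-4)*(-10) + (8)*(1) = 36
= [[-29, 32, 7], [-80, 60, 36]]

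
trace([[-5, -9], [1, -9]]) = diagonal: (-5) + (-9)
= -14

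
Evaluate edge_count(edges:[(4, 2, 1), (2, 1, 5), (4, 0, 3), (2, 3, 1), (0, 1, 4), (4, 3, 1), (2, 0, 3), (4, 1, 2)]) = 8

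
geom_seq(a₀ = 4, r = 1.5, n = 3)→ [4.0, 6.0, 9.0]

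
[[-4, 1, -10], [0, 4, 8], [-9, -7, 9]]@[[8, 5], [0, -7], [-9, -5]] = C[0][0] = (-4)*(8) + (1)*(0) + (-10)*(-9) = 58
C[0][1] = (-4)*(5) + (1)*(-7) + (-10)*(-5) = 23
C[1][0] = (0)*(8) + (4)*(0) + (8)*(-9) = -72
C[1][1] = (0)*(5) + (4)*(-7) + (8)*(-5) = -68
C[2][0] = (-9)*(8) + (-7)*(0) + (9)*(-9) = -153
C[2][1] = (-9)*(5) + (-7)*(-7) + (9)*(-5) = -41
= [[58, 23], [-72, -68], [-153, -41]]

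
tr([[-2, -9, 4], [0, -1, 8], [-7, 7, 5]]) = diagonal: (-2) + (-1) + 5
= 2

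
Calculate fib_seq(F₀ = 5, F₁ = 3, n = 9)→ [5, 3, 8, 11, 19, 30, 49, 79, 128]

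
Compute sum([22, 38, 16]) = 76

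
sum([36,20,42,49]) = 36 + 20 + 42 + 49
= 147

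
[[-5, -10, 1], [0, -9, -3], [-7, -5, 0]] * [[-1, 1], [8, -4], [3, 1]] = [[-72, 36], [-81, 33], [-33, 13]]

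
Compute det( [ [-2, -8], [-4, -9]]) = (-2)*(-9) - (-8)*(-4)
= -14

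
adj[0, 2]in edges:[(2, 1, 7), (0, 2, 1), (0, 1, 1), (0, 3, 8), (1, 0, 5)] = 1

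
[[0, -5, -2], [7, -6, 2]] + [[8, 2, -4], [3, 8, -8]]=[[8, -3, -6], [10, 2, -6]]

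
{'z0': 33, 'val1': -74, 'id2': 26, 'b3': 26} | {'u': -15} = {'z0': 33, 'val1': -74, 'id2': 26, 'b3': 26, 'u': -15}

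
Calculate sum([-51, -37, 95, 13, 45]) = 65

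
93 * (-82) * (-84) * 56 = 35872704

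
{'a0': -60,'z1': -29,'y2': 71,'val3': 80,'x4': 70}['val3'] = 80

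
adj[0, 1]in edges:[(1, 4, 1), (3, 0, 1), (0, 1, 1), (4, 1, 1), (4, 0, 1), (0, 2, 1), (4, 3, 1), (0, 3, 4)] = 1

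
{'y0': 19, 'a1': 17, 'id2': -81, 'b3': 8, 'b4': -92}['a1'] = 17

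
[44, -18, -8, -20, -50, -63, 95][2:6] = [-8, -20, -50, -63]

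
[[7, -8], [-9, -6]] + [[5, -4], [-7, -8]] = [[12, -12], [-16, -14]]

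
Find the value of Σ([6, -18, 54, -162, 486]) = 366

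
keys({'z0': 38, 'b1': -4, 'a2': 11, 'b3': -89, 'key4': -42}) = ['z0', 'b1', 'a2', 'b3', 'key4']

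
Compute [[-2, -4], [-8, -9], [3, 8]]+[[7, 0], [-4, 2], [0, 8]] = [[5, -4], [-12, -7], [3, 16]]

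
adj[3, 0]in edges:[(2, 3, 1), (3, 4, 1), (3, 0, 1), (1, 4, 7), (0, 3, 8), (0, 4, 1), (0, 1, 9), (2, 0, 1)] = 1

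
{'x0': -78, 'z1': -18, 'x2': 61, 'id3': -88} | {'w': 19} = {'x0': -78, 'z1': -18, 'x2': 61, 'id3': -88, 'w': 19}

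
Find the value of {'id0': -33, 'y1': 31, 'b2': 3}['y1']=31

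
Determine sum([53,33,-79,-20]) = -13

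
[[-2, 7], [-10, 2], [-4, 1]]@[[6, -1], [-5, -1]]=C[0][0] = (-2)*(6) + (7)*(-5) = -47
C[0][1] = (-2)*(-1) + (7)*(-1) = -5
C[1][0] = (-10)*(6) + (2)*(-5) = -70
C[1][1] = (-10)*(-1) + (2)*(-1) = 8
C[2][0] = (-4)*(6) + (1)*(-5) = -29
C[2][1] = (-4)*(-1) + (1)*(-1) = 3
= [[-47, -5], [-70, 8], [-29, 3]]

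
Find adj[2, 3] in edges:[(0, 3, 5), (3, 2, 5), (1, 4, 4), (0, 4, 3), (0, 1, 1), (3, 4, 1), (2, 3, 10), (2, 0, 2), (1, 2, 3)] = 10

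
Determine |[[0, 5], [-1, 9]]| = 5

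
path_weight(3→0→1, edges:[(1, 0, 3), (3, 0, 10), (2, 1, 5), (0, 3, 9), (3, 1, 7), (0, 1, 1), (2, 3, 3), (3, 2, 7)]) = w(3→0)=10 + w(0→1)=1
= 11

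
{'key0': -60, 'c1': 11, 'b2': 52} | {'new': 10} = {'key0': -60, 'c1': 11, 'b2': 52, 'new': 10}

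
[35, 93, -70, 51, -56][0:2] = [35, 93]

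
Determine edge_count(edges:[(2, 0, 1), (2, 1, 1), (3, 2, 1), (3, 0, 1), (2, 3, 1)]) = 5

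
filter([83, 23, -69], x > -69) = [83, 23]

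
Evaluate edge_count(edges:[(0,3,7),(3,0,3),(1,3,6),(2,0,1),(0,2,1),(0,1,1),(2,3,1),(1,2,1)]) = 8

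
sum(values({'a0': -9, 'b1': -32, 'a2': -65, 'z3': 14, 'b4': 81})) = -11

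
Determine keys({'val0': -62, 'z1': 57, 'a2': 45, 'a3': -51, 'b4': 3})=['val0', 'z1', 'a2', 'a3', 'b4']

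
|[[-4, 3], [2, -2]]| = 2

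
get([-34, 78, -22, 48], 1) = 78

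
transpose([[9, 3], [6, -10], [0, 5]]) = [[9, 6, 0], [3, -10, 5]]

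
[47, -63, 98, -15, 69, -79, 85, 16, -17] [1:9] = [-63, 98, -15, 69, -79, 85, 16, -17]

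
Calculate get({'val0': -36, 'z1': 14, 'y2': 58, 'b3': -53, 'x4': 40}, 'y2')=58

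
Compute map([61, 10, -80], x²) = [3721, 100, 6400]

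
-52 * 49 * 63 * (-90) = 14447160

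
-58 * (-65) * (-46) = -173420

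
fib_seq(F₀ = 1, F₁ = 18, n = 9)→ F_2 = F_1 + F_0 = 19
F_3 = F_2 + F_1 = 37
F_4 = F_3 + F_2 = 56
...
= [1, 18, 19, 37, 56, 93, 149, 242, 391]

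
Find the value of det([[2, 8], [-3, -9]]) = 6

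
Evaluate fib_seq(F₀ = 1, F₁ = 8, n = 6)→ F_2 = F_1 + F_0 = 9
F_3 = F_2 + F_1 = 17
F_4 = F_3 + F_2 = 26
...
= [1, 8, 9, 17, 26, 43]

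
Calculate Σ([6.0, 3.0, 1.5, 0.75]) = 6.0 + 3.0 + 1.5 + 0.75
= 11.25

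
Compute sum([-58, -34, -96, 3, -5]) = -190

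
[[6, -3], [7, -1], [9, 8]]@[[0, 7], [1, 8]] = C[0][0] = (6)*(0) + (-3)*(1) = -3
C[0][1] = (6)*(7) + (-3)*(8) = 18
C[1][0] = (7)*(0) + (-1)*(1) = -1
C[1][1] = (7)*(7) + (-1)*(8) = 41
C[2][0] = (9)*(0) + (8)*(1) = 8
C[2][1] = (9)*(7) + (8)*(8) = 127
= [[-3, 18], [-1, 41], [8, 127]]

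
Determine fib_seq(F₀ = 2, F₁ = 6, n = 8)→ [2, 6, 8, 14, 22, 36, 58, 94]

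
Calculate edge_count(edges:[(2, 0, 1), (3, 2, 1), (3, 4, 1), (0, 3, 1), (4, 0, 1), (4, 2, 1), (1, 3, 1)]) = 7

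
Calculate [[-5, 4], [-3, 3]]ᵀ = [[-5, -3], [4, 3]]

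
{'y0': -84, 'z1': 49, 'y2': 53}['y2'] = 53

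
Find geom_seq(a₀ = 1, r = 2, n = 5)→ a_0 = 1*2^0 = 1
a_1 = 1*2^1 = 2
a_2 = 1*2^2 = 4
...
= [1, 2, 4, 8, 16]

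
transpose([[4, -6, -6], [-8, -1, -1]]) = [[4, -8], [-6, -1], [-6, -1]]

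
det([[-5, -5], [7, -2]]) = 45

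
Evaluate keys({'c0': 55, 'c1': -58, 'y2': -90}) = ['c0', 'c1', 'y2']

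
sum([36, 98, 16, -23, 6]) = 133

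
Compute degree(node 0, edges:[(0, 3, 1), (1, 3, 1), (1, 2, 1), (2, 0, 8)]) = incident: (0,3), (2,0)
= 2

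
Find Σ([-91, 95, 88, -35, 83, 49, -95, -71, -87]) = (-91) + 95 + 88 + (-35) + 83 + 49 + (-95) + (-71) + (-87)
= -64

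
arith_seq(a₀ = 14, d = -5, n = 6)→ a_0 = 14 + 0*-5 = 14
a_1 = 14 + 1*-5 = 9
a_2 = 14 + 2*-5 = 4
...
= [14, 9, 4, -1, -6, -11]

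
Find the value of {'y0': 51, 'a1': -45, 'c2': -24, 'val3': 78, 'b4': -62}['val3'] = 78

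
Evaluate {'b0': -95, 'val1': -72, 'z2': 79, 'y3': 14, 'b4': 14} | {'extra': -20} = {'b0': -95, 'val1': -72, 'z2': 79, 'y3': 14, 'b4': 14, 'extra': -20}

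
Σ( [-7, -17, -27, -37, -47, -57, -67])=-259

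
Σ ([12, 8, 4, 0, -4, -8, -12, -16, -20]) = 12 + 8 + 4 + 0 + (-4) + (-8) + (-12) + (-16) + (-20)
= -36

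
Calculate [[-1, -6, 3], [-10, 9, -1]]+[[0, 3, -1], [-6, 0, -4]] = [[-1, -3, 2], [-16, 9, -5]]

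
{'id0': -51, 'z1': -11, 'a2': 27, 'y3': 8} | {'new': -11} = {'id0': -51, 'z1': -11, 'a2': 27, 'y3': 8, 'new': -11}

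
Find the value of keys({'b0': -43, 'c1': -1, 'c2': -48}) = ['b0', 'c1', 'c2']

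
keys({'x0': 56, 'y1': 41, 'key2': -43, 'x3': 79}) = ['x0', 'y1', 'key2', 'x3']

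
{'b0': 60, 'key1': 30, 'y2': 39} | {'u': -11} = {'b0': 60, 'key1': 30, 'y2': 39, 'u': -11}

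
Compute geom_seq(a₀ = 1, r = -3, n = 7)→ a_0 = 1*(-3)^0 = 1
a_1 = 1*(-3)^1 = -3
a_2 = 1*(-3)^2 = 9
...
= [1, -3, 9, -27, 81, -243, 729]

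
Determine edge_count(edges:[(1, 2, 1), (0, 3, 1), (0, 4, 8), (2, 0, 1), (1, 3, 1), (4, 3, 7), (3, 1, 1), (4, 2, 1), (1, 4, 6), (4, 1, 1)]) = 10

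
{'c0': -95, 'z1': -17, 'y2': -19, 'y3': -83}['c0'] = -95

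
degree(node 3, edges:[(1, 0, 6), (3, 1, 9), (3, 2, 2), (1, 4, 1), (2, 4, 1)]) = incident: (3,1), (3,2)
= 2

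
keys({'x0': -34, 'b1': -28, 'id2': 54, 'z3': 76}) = ['x0', 'b1', 'id2', 'z3']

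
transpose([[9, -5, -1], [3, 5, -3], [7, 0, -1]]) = [[9, 3, 7], [-5, 5, 0], [-1, -3, -1]]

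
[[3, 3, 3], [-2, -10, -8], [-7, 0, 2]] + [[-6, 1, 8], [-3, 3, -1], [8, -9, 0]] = [[-3, 4, 11], [-5, -7, -9], [1, -9, 2]]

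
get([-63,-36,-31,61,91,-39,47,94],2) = -31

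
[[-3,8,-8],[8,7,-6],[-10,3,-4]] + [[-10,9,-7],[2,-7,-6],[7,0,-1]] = [[-13, 17, -15], [10, 0, -12], [-3, 3, -5]]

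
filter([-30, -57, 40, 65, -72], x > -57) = [-30, 40, 65]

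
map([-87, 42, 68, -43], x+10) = -87+10=-77, 42+10=52, 68+10=78, -43+10=-33
= [-77, 52, 78, -33]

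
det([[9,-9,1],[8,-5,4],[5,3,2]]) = -185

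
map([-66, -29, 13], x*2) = -66*2=-132, -29*2=-58, 13*2=26
= [-132, -58, 26]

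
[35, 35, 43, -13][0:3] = [35, 35, 43]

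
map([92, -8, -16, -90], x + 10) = [102, 2, -6, -80]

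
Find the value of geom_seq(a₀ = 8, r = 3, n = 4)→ a_0 = 8*3^0 = 8
a_1 = 8*3^1 = 24
a_2 = 8*3^2 = 72
...
= [8, 24, 72, 216]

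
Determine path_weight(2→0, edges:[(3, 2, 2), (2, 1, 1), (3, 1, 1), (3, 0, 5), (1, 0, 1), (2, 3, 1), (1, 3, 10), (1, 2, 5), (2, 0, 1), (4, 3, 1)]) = 1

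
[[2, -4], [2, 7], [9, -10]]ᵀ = [[2, 2, 9], [-4, 7, -10]]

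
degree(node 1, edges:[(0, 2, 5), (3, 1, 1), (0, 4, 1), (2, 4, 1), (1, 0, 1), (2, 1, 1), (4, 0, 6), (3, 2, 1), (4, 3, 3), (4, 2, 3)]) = incident: (3,1), (1,0), (2,1)
= 3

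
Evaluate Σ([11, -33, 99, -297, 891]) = 11 + -33 + 99 + -297 + 891
= 671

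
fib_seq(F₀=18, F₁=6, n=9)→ F_2 = F_1 + F_0 = 24
F_3 = F_2 + F_1 = 30
F_4 = F_3 + F_2 = 54
...
= [18, 6, 24, 30, 54, 84, 138, 222, 360]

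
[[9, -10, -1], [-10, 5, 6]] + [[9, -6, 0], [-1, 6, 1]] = [[18, -16, -1], [-11, 11, 7]]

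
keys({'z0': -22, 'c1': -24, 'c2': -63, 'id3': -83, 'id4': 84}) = ['z0', 'c1', 'c2', 'id3', 'id4']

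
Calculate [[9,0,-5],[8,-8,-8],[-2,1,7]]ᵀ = [[9, 8, -2], [0, -8, 1], [-5, -8, 7]]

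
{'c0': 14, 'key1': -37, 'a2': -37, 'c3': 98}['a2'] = -37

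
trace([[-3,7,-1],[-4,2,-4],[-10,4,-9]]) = diagonal: (-3) + 2 + (-9)
= -10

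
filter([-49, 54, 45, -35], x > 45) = [54]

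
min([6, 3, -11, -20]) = -20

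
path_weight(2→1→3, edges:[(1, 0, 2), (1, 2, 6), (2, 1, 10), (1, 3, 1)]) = w(2→1)=10 + w(1→3)=1
= 11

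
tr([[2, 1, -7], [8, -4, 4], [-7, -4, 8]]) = 6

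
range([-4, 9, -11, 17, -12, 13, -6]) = 29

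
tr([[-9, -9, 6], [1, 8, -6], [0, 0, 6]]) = 5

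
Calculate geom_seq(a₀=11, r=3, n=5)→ a_0 = 11*3^0 = 11
a_1 = 11*3^1 = 33
a_2 = 11*3^2 = 99
...
= [11, 33, 99, 297, 891]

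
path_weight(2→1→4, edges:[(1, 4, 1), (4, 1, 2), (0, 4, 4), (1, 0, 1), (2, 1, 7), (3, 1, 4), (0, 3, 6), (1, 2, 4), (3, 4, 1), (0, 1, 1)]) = w(2→1)=7 + w(1→4)=1
= 8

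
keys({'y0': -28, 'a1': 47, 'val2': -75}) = ['y0', 'a1', 'val2']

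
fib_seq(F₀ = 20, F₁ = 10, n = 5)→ [20, 10, 30, 40, 70]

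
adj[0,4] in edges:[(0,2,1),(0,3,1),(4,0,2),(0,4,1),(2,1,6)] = 1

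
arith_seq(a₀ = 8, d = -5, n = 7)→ a_0 = 8 + 0*-5 = 8
a_1 = 8 + 1*-5 = 3
a_2 = 8 + 2*-5 = -2
...
= [8, 3, -2, -7, -12, -17, -22]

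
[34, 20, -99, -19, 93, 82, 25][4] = 93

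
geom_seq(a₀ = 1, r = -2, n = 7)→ a_0 = 1*(-2)^0 = 1
a_1 = 1*(-2)^1 = -2
a_2 = 1*(-2)^2 = 4
...
= [1, -2, 4, -8, 16, -32, 64]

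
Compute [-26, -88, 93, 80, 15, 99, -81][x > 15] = keep x where x > 15: -26✗, -88✗, 93✓, 80✓, 15✗, 99✓, -81✗
= [93, 80, 99]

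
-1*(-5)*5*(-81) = -2025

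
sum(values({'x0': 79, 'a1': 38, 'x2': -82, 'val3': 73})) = 79 + 38 + (-82) + 73
= 108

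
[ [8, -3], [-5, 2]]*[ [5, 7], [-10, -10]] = [[70, 86], [-45, -55]]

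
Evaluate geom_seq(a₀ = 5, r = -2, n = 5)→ [5, -10, 20, -40, 80]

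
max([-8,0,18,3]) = 18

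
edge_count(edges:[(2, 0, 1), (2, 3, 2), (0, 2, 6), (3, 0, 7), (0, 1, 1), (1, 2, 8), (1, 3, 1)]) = 7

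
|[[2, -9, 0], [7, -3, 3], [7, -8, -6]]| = (1)*(2)*det([[-3, 3], [-8, -6]]) + (-1)*(-9)*det([[7, 3], [7, -6]]) + (1)*(0)*det([[7, -3], [7, -8]])
= 84 + -567 + 0
= -483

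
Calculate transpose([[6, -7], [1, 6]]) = [[6, 1], [-7, 6]]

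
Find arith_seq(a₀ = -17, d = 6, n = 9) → [-17, -11, -5, 1, 7, 13, 19, 25, 31]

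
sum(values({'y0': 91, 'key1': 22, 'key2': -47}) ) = 66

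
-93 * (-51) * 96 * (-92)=-41890176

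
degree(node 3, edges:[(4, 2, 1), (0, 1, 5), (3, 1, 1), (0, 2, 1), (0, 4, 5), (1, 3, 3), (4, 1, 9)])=incident: (3,1), (1,3)
= 2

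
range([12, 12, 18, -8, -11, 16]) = 29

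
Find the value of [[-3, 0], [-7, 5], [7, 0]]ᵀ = [[-3, -7, 7], [0, 5, 0]]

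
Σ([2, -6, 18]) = 2 + -6 + 18
= 14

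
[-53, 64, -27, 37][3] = 37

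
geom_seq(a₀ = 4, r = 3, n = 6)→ a_0 = 4*3^0 = 4
a_1 = 4*3^1 = 12
a_2 = 4*3^2 = 36
...
= [4, 12, 36, 108, 324, 972]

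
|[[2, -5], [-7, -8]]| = (2)*(-8) - (-5)*(-7)
= -51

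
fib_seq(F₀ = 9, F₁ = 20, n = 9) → [9, 20, 29, 49, 78, 127, 205, 332, 537]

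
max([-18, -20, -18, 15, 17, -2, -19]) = 17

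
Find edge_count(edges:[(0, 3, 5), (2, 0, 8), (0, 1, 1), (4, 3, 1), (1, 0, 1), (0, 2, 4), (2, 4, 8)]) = 7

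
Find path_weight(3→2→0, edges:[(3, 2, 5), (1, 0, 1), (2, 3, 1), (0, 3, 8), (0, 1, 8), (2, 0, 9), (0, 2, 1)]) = 14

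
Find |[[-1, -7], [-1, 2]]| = (-1)*(2) - (-7)*(-1)
= -9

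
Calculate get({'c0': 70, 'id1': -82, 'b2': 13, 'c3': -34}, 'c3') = -34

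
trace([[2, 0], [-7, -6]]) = -4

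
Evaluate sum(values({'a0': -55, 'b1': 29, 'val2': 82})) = (-55) + 29 + 82
= 56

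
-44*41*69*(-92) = 11451792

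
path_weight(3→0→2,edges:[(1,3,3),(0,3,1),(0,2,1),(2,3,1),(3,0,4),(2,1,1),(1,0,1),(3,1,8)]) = w(3→0)=4 + w(0→2)=1
= 5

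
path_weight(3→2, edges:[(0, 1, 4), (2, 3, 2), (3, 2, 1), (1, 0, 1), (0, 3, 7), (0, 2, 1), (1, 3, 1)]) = w(3→2)=1
= 1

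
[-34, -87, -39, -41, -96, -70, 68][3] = -41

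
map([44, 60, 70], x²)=(44)²=1936, (60)²=3600, (70)²=4900
= [1936, 3600, 4900]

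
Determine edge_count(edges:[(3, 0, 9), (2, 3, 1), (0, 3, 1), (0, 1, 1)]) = 4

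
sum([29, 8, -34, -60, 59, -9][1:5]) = slice → [8, -34, -60, 59]
8 + (-34) + (-60) + 59
= -27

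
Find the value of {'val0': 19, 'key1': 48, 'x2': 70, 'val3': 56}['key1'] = 48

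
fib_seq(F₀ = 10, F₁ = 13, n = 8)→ F_2 = F_1 + F_0 = 23
F_3 = F_2 + F_1 = 36
F_4 = F_3 + F_2 = 59
...
= [10, 13, 23, 36, 59, 95, 154, 249]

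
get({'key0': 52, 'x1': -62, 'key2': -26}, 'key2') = -26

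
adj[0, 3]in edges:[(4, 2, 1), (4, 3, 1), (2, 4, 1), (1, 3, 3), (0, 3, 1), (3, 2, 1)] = 1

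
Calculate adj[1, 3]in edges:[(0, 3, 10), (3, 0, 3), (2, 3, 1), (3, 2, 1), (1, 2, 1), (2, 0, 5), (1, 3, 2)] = 2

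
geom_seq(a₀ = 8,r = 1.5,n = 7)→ [8.0, 12.0, 18.0, 27.0, 40.5, 60.75, 91.125]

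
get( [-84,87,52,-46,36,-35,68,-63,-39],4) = 36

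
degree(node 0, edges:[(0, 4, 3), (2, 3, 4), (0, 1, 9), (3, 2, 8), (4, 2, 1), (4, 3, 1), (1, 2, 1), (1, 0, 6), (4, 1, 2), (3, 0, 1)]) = incident: (0,4), (0,1), (1,0), (3,0)
= 4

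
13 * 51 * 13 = 8619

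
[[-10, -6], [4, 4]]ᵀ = [[-10, 4], [-6, 4]]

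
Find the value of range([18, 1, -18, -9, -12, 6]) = 36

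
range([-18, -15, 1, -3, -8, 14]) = 32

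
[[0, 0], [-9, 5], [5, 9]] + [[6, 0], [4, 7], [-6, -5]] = [[6, 0], [-5, 12], [-1, 4]]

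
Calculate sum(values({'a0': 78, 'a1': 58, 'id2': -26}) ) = 78 + 58 + (-26)
= 110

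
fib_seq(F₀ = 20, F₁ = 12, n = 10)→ F_2 = F_1 + F_0 = 32
F_3 = F_2 + F_1 = 44
F_4 = F_3 + F_2 = 76
...
= [20, 12, 32, 44, 76, 120, 196, 316, 512, 828]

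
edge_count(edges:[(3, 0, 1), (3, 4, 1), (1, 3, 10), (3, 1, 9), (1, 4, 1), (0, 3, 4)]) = 6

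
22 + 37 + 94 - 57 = 96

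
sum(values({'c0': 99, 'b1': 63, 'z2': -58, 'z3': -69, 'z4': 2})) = 37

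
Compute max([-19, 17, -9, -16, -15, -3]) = 17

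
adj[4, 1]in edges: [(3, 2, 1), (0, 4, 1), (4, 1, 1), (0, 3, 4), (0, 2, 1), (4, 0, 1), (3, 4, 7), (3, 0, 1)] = 1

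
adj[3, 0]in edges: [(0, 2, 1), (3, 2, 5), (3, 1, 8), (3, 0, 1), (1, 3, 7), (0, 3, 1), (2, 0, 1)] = 1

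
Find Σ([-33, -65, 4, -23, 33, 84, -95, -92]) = (-33) + (-65) + 4 + (-23) + 33 + 84 + (-95) + (-92)
= -187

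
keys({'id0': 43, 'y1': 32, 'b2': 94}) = ['id0', 'y1', 'b2']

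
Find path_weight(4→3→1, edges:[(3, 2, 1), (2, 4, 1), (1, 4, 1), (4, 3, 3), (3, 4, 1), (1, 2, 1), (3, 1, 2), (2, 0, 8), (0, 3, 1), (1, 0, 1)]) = w(4→3)=3 + w(3→1)=2
= 5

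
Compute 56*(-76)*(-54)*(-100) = -22982400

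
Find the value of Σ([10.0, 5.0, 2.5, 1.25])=18.75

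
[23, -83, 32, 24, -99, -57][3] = 24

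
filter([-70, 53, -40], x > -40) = keep x where x > -40: -70✗, 53✓, -40✗
= [53]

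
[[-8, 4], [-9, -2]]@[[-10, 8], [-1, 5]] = C[0][0] = (-8)*(-10) + (4)*(-1) = 76
C[0][1] = (-8)*(8) + (4)*(5) = -44
C[1][0] = (-9)*(-10) + (-2)*(-1) = 92
C[1][1] = (-9)*(8) + (-2)*(5) = -82
= [[76, -44], [92, -82]]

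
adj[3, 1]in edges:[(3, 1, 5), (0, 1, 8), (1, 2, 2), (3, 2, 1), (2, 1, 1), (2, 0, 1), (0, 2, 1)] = 5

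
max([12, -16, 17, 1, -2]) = 17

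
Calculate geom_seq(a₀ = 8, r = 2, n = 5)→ [8, 16, 32, 64, 128]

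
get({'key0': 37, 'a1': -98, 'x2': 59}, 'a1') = -98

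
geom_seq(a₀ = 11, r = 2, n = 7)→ [11, 22, 44, 88, 176, 352, 704]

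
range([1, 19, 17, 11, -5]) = 24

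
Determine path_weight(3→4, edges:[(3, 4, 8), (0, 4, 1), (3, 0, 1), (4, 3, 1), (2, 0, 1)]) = w(3→4)=8
= 8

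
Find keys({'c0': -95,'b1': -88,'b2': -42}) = ['c0', 'b1', 'b2']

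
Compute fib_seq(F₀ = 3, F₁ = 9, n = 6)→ F_2 = F_1 + F_0 = 12
F_3 = F_2 + F_1 = 21
F_4 = F_3 + F_2 = 33
...
= [3, 9, 12, 21, 33, 54]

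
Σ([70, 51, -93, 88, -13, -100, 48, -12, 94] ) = 70 + 51 + (-93) + 88 + (-13) + (-100) + 48 + (-12) + 94
= 133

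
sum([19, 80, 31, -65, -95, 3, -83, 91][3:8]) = slice → [-65, -95, 3, -83, 91]
(-65) + (-95) + 3 + (-83) + 91
= -149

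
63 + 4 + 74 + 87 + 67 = 295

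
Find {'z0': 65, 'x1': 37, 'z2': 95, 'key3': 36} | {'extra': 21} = {'z0': 65, 'x1': 37, 'z2': 95, 'key3': 36, 'extra': 21}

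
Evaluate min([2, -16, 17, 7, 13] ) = -16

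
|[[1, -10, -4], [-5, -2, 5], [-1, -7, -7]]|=(1)*(1)*det([[-2, 5], [-7, -7]]) + (-1)*(-10)*det([[-5, 5], [-1, -7]]) + (1)*(-4)*det([[-5, -2], [-1, -7]])
= 49 + 400 + -132
= 317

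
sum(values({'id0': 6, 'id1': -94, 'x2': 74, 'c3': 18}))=6 + (-94) + 74 + 18
= 4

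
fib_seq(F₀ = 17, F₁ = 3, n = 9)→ F_2 = F_1 + F_0 = 20
F_3 = F_2 + F_1 = 23
F_4 = F_3 + F_2 = 43
...
= [17, 3, 20, 23, 43, 66, 109, 175, 284]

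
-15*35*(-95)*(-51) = -2543625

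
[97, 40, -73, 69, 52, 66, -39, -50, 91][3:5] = [69, 52]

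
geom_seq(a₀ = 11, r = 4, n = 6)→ a_0 = 11*4^0 = 11
a_1 = 11*4^1 = 44
a_2 = 11*4^2 = 176
...
= [11, 44, 176, 704, 2816, 11264]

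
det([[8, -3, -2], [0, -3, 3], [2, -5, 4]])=-6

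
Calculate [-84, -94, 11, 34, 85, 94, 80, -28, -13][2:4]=[11, 34]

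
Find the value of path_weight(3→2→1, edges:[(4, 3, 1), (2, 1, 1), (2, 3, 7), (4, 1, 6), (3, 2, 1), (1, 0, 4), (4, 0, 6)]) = w(3→2)=1 + w(2→1)=1
= 2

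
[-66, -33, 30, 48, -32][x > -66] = keep x where x > -66: -66✗, -33✓, 30✓, 48✓, -32✓
= [-33, 30, 48, -32]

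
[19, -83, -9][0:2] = [19, -83]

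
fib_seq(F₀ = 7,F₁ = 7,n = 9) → F_2 = F_1 + F_0 = 14
F_3 = F_2 + F_1 = 21
F_4 = F_3 + F_2 = 35
...
= [7, 7, 14, 21, 35, 56, 91, 147, 238]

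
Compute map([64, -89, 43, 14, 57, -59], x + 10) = [74, -79, 53, 24, 67, -49]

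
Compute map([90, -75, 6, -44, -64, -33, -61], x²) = (90)²=8100, (-75)²=5625, (6)²=36, (-44)²=1936, (-64)²=4096, (-33)²=1089, (-61)²=3721
= [8100, 5625, 36, 1936, 4096, 1089, 3721]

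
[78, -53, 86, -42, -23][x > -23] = keep x where x > -23: 78✓, -53✗, 86✓, -42✗, -23✗
= [78, 86]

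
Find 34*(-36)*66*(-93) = 7512912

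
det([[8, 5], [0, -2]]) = -16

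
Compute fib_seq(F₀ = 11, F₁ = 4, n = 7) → F_2 = F_1 + F_0 = 15
F_3 = F_2 + F_1 = 19
F_4 = F_3 + F_2 = 34
...
= [11, 4, 15, 19, 34, 53, 87]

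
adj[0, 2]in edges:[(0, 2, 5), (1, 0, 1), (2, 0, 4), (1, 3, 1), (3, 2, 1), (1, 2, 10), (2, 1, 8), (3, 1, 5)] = 5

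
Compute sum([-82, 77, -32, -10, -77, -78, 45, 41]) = (-82) + 77 + (-32) + (-10) + (-77) + (-78) + 45 + 41
= -116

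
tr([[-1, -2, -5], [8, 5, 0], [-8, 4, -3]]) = diagonal: (-1) + 5 + (-3)
= 1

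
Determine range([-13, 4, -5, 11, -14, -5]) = 25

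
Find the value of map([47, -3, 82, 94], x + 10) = [57, 7, 92, 104]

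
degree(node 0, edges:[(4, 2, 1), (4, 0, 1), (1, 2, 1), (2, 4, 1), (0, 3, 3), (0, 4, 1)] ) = 3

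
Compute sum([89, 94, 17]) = 89 + 94 + 17
= 200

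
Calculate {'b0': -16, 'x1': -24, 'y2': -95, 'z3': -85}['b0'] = -16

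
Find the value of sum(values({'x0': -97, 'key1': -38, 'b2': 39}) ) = -96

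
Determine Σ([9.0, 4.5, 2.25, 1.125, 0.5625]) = 9.0 + 4.5 + 2.25 + 1.125 + 0.5625
= 17.4375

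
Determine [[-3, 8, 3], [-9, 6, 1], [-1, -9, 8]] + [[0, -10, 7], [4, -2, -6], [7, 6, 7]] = [[-3, -2, 10], [-5, 4, -5], [6, -3, 15]]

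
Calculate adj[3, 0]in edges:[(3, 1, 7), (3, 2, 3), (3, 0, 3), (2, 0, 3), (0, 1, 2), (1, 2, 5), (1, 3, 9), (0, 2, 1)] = 3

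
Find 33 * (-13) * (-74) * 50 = 1587300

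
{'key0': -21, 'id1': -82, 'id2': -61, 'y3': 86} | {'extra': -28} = {'key0': -21, 'id1': -82, 'id2': -61, 'y3': 86, 'extra': -28}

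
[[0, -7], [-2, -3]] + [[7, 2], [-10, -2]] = [[7, -5], [-12, -5]]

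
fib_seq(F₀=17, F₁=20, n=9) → F_2 = F_1 + F_0 = 37
F_3 = F_2 + F_1 = 57
F_4 = F_3 + F_2 = 94
...
= [17, 20, 37, 57, 94, 151, 245, 396, 641]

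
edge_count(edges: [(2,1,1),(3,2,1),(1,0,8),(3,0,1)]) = 4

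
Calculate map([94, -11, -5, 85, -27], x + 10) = 94+10=104, -11+10=-1, -5+10=5, 85+10=95, -27+10=-17
= [104, -1, 5, 95, -17]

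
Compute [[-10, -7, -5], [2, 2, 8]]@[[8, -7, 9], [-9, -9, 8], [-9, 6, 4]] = C[0][0] = (-10)*(8) + (-7)*(-9) + (-5)*(-9) = 28
C[0][1] = (-10)*(-7) + (-7)*(-9) + (-5)*(6) = 103
C[0][2] = (-10)*(9) + (-7)*(8) + (-5)*(4) = -166
C[1][0] = (2)*(8) + (2)*(-9) + (8)*(-9) = -74
C[1][1] = (2)*(-7) + (2)*(-9) + (8)*(6) = 16
C[1][2] = (2)*(9) + (2)*(8) + (8)*(4) = 66
= [[28, 103, -166], [-74, 16, 66]]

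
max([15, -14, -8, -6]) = 15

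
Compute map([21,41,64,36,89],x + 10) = 21+10=31, 41+10=51, 64+10=74, 36+10=46, 89+10=99
= [31, 51, 74, 46, 99]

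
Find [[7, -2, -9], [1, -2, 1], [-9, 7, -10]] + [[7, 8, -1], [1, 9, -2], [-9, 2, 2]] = [[14, 6, -10], [2, 7, -1], [-18, 9, -8]]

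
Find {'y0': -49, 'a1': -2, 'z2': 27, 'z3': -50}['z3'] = -50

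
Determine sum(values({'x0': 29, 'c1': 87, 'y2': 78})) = 194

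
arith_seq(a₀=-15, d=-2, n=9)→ a_0 = -15 + 0*-2 = -15
a_1 = -15 + 1*-2 = -17
a_2 = -15 + 2*-2 = -19
...
= [-15, -17, -19, -21, -23, -25, -27, -29, -31]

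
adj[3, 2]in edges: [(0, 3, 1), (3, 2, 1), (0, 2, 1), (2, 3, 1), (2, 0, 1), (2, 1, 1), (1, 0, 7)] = 1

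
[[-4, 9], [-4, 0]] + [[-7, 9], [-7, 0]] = [[-11, 18], [-11, 0]]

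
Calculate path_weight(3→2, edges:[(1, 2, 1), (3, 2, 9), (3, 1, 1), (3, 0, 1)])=w(3→2)=9
= 9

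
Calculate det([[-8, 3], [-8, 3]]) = (-8)*(3) - (3)*(-8)
= 0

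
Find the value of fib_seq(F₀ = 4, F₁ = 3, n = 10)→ [4, 3, 7, 10, 17, 27, 44, 71, 115, 186]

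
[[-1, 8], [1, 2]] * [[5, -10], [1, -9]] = C[0][0] = (-1)*(5) + (8)*(1) = 3
C[0][1] = (-1)*(-10) + (8)*(-9) = -62
C[1][0] = (1)*(5) + (2)*(1) = 7
C[1][1] = (1)*(-10) + (2)*(-9) = -28
= [[3, -62], [7, -28]]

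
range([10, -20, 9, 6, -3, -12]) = 30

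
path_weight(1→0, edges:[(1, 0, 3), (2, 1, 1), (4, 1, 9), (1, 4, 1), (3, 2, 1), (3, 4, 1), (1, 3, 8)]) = w(1→0)=3
= 3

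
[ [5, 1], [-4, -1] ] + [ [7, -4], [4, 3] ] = [[12, -3], [0, 2]]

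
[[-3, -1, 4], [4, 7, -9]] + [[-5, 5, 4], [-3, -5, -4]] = [[-8, 4, 8], [1, 2, -13]]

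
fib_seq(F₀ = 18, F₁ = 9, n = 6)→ F_2 = F_1 + F_0 = 27
F_3 = F_2 + F_1 = 36
F_4 = F_3 + F_2 = 63
...
= [18, 9, 27, 36, 63, 99]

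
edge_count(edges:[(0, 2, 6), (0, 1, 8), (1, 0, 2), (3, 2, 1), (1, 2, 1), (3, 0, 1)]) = 6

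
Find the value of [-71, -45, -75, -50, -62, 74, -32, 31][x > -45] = keep x where x > -45: -71✗, -45✗, -75✗, -50✗, -62✗, 74✓, -32✓, 31✓
= [74, -32, 31]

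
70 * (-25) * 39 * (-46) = 3139500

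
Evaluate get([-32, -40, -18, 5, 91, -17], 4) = 91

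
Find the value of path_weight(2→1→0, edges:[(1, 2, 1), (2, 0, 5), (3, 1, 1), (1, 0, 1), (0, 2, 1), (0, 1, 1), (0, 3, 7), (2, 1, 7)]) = w(2→1)=7 + w(1→0)=1
= 8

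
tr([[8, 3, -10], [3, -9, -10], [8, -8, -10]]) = -11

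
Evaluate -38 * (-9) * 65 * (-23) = -511290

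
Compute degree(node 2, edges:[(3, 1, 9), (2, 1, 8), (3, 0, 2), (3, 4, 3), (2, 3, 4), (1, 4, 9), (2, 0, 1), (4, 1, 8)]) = incident: (2,1), (2,3), (2,0)
= 3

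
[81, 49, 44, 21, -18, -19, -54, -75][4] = -18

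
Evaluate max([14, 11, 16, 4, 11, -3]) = 16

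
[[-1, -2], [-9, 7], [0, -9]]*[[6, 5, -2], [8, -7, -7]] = C[0][0] = (-1)*(6) + (-2)*(8) = -22
C[0][1] = (-1)*(5) + (-2)*(-7) = 9
C[0][2] = (-1)*(-2) + (-2)*(-7) = 16
C[1][0] = (-9)*(6) + (7)*(8) = 2
C[1][1] = (-9)*(5) + (7)*(-7) = -94
C[1][2] = (-9)*(-2) + (7)*(-7) = -31
... (3 more cells)
= [[-22, 9, 16], [2, -94, -31], [-72, 63, 63]]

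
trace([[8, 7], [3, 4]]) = 12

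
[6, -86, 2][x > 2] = keep x where x > 2: 6✓, -86✗, 2✗
= [6]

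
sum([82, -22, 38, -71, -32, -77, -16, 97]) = 82 + (-22) + 38 + (-71) + (-32) + (-77) + (-16) + 97
= -1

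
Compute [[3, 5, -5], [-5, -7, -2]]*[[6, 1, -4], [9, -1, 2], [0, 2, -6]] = [[63, -12, 28], [-93, -2, 18]]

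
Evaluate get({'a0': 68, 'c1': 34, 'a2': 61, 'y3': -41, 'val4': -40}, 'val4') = -40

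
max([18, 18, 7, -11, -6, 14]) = 18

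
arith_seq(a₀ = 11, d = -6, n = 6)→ a_0 = 11 + 0*-6 = 11
a_1 = 11 + 1*-6 = 5
a_2 = 11 + 2*-6 = -1
...
= [11, 5, -1, -7, -13, -19]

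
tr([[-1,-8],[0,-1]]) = -2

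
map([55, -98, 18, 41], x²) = (55)²=3025, (-98)²=9604, (18)²=324, (41)²=1681
= [3025, 9604, 324, 1681]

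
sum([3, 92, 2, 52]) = 149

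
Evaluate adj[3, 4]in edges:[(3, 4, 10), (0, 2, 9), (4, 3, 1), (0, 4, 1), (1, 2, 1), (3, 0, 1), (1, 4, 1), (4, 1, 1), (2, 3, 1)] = 10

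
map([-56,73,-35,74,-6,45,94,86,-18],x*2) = -56*2=-112, 73*2=146, -35*2=-70, 74*2=148, -6*2=-12, 45*2=90, 94*2=188, 86*2=172, -18*2=-36
= [-112, 146, -70, 148, -12, 90, 188, 172, -36]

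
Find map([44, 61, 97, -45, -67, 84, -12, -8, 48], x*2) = 44*2=88, 61*2=122, 97*2=194, -45*2=-90, -67*2=-134, 84*2=168, -12*2=-24, -8*2=-16, 48*2=96
= [88, 122, 194, -90, -134, 168, -24, -16, 96]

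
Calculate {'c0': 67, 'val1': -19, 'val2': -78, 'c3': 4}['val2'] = -78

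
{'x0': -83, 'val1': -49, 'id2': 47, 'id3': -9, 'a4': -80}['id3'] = -9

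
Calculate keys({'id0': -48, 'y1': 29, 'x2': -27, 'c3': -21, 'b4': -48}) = ['id0', 'y1', 'x2', 'c3', 'b4']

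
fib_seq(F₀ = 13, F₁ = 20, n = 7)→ [13, 20, 33, 53, 86, 139, 225]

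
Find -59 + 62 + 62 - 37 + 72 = 100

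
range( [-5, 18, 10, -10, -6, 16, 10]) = 28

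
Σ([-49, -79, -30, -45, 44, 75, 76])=-8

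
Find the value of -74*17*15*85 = -1603950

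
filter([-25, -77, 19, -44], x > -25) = [19]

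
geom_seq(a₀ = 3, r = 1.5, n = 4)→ [3.0, 4.5, 6.75, 10.125]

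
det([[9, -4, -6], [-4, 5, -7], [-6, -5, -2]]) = -841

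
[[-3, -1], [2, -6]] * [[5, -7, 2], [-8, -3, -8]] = C[0][0] = (-3)*(5) + (-1)*(-8) = -7
C[0][1] = (-3)*(-7) + (-1)*(-3) = 24
C[0][2] = (-3)*(2) + (-1)*(-8) = 2
C[1][0] = (2)*(5) + (-6)*(-8) = 58
C[1][1] = (2)*(-7) + (-6)*(-3) = 4
C[1][2] = (2)*(2) + (-6)*(-8) = 52
= [[-7, 24, 2], [58, 4, 52]]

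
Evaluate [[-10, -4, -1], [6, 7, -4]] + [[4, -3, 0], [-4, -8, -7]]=[[-6, -7, -1], [2, -1, -11]]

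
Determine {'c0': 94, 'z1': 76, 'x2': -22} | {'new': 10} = {'c0': 94, 'z1': 76, 'x2': -22, 'new': 10}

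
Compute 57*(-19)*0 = 0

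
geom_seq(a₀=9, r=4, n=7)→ [9, 36, 144, 576, 2304, 9216, 36864]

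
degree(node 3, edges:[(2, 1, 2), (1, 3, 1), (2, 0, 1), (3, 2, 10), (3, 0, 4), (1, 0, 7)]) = 3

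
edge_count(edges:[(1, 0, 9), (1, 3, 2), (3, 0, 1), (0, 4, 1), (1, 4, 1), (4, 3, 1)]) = 6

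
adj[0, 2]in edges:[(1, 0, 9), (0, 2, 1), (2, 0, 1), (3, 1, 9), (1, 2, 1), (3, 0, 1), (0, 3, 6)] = 1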